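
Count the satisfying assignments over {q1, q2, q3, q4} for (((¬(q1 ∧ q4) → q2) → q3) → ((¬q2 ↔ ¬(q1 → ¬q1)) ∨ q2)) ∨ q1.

12

Initial set: {((((¬(q1 ∧ q4) → q2) → q3) → ((¬q2 ↔ ¬(q1 → ¬q1)) ∨ q2)) ∨ q1)}.
((((¬(q1 ∧ q4) → q2) → q3) → ((¬q2 ↔ ¬(q1 → ¬q1)) ∨ q2)) ∨ q1): β-rule — branch into (((¬(q1 ∧ q4) → q2) → q3) → ((¬q2 ↔ ¬(q1 → ¬q1)) ∨ q2))  //  q1.
  branch 1 (add (((¬(q1 ∧ q4) → q2) → q3) → ((¬q2 ↔ ¬(q1 → ¬q1)) ∨ q2))):
    (((¬(q1 ∧ q4) → q2) → q3) → ((¬q2 ↔ ¬(q1 → ¬q1)) ∨ q2)): β-rule — branch into ¬((¬(q1 ∧ q4) → q2) → q3)  //  ((¬q2 ↔ ¬(q1 → ¬q1)) ∨ q2).
      branch 1.1 (add ¬((¬(q1 ∧ q4) → q2) → q3)):
        ¬((¬(q1 ∧ q4) → q2) → q3): α-rule — add (¬(q1 ∧ q4) → q2), ¬q3.
        (¬(q1 ∧ q4) → q2): β-rule — branch into ¬¬(q1 ∧ q4)  //  q2.
          branch 1.1.1 (add ¬¬(q1 ∧ q4)):
            ¬¬(q1 ∧ q4): α-rule — add q1, q4.
            ○ open, literals {q1=1, q3=0, q4=1}.
          branch 1.1.2 (add q2):
            ○ open, literals {q2=1, q3=0}.
      branch 1.2 (add ((¬q2 ↔ ¬(q1 → ¬q1)) ∨ q2)):
        ((¬q2 ↔ ¬(q1 → ¬q1)) ∨ q2): β-rule — branch into (¬q2 ↔ ¬(q1 → ¬q1))  //  q2.
          branch 1.2.1 (add (¬q2 ↔ ¬(q1 → ¬q1))):
            (¬q2 ↔ ¬(q1 → ¬q1)): β-rule — branch into ¬q2, ¬(q1 → ¬q1)  //  ¬¬q2, ¬¬(q1 → ¬q1).
              branch 1.2.1.1 (add ¬q2, ¬(q1 → ¬q1)):
                ¬(q1 → ¬q1): α-rule — add q1, ¬¬q1.
                ○ open, literals {q1=1, q2=0}.
              branch 1.2.1.2 (add ¬¬q2, ¬¬(q1 → ¬q1)):
                ¬¬(q1 → ¬q1): β-rule — branch into ¬q1  //  ¬q1.
                  branch 1.2.1.2.1 (add ¬q1):
                    ○ open, literals {q1=0, q2=1}.
                  branch 1.2.1.2.2 (add ¬q1):
                    ○ open, literals {q1=0, q2=1}.
          branch 1.2.2 (add q2):
            ○ open, literals {q2=1}.
  branch 2 (add q1):
    ○ open, literals {q1=1}.
0 branches closed, 7 open.
Each open branch fixes some atoms; the unmentioned ones are free. Counting distinct full assignments: branch {q1=1, q3=0, q4=1} (q2) contributes 2 new; branch {q2=1, q3=0} (q1, q4) contributes 3 new; branch {q1=1, q2=0} (q3, q4) contributes 3 new; branch {q1=0, q2=1} (q3, q4) contributes 2 new; branch {q1=0, q2=1} (q3, q4) contributes 0 new; branch {q2=1} (q1, q3, q4) contributes 2 new; branch {q1=1} (q2, q3, q4) contributes 0 new. Total: 12.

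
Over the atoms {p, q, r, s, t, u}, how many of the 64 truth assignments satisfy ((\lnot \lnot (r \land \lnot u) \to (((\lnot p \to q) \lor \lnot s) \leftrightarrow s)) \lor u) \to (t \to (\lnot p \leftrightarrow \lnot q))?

50

Initial set: {T (((\lnot \lnot (r \land \lnot u) \to (((\lnot p \to q) \lor \lnot s) \leftrightarrow s)) \lor u) \to (t \to (\lnot p \leftrightarrow \lnot q)))}.
T (((\lnot \lnot (r \land \lnot u) \to (((\lnot p \to q) \lor \lnot s) \leftrightarrow s)) \lor u) \to (t \to (\lnot p \leftrightarrow \lnot q))): β-rule — branch into F ((\lnot \lnot (r \land \lnot u) \to (((\lnot p \to q) \lor \lnot s) \leftrightarrow s)) \lor u)  //  T (t \to (\lnot p \leftrightarrow \lnot q)).
  branch 1 (add F ((\lnot \lnot (r \land \lnot u) \to (((\lnot p \to q) \lor \lnot s) \leftrightarrow s)) \lor u)):
    F ((\lnot \lnot (r \land \lnot u) \to (((\lnot p \to q) \lor \lnot s) \leftrightarrow s)) \lor u): α-rule — add F (\lnot \lnot (r \land \lnot u) \to (((\lnot p \to q) \lor \lnot s) \leftrightarrow s)), F u.
    F (\lnot \lnot (r \land \lnot u) \to (((\lnot p \to q) \lor \lnot s) \leftrightarrow s)): α-rule — add T \lnot \lnot (r \land \lnot u), F (((\lnot p \to q) \lor \lnot s) \leftrightarrow s).
    T \lnot \lnot (r \land \lnot u): drop double negation, giving T (r \land \lnot u).
    T (r \land \lnot u): α-rule — add T r, T \lnot u.
    F (((\lnot p \to q) \lor \lnot s) \leftrightarrow s): β-rule — branch into T ((\lnot p \to q) \lor \lnot s), F s  //  F ((\lnot p \to q) \lor \lnot s), T s.
      branch 1.1 (add T ((\lnot p \to q) \lor \lnot s), F s):
        T ((\lnot p \to q) \lor \lnot s): β-rule — branch into T (\lnot p \to q)  //  T \lnot s.
          branch 1.1.1 (add T (\lnot p \to q)):
            T (\lnot p \to q): β-rule — branch into F \lnot p  //  T q.
              branch 1.1.1.1 (add F \lnot p):
                ○ open, literals {p=T, r=T, s=F, u=F}.
              branch 1.1.1.2 (add T q):
                ○ open, literals {q=T, r=T, s=F, u=F}.
          branch 1.1.2 (add T \lnot s):
            ○ open, literals {r=T, s=F, u=F}.
      branch 1.2 (add F ((\lnot p \to q) \lor \lnot s), T s):
        F ((\lnot p \to q) \lor \lnot s): α-rule — add F (\lnot p \to q), F \lnot s.
        F (\lnot p \to q): α-rule — add T \lnot p, F q.
        ○ open, literals {p=F, q=F, r=T, s=T, u=F}.
  branch 2 (add T (t \to (\lnot p \leftrightarrow \lnot q))):
    T (t \to (\lnot p \leftrightarrow \lnot q)): β-rule — branch into F t  //  T (\lnot p \leftrightarrow \lnot q).
      branch 2.1 (add F t):
        ○ open, literals {t=F}.
      branch 2.2 (add T (\lnot p \leftrightarrow \lnot q)):
        T (\lnot p \leftrightarrow \lnot q): β-rule — branch into T \lnot p, T \lnot q  //  F \lnot p, F \lnot q.
          branch 2.2.1 (add T \lnot p, T \lnot q):
            ○ open, literals {p=F, q=F}.
          branch 2.2.2 (add F \lnot p, F \lnot q):
            ○ open, literals {p=T, q=T}.
0 branches closed, 7 open.
Each open branch fixes some atoms; the unmentioned ones are free. Counting distinct full assignments: branch {p=T, r=T, s=F, u=F} (q, t) contributes 4 new; branch {q=T, r=T, s=F, u=F} (p, t) contributes 2 new; branch {r=T, s=F, u=F} (p, q, t) contributes 2 new; branch {p=F, q=F, r=T, s=T, u=F} (t) contributes 2 new; branch {t=F} (p, q, r, s, u) contributes 27 new; branch {p=F, q=F} (r, s, t, u) contributes 6 new; branch {p=T, q=T} (r, s, t, u) contributes 7 new. Total: 50.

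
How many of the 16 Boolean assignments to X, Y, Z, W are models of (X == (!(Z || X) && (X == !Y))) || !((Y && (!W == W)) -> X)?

6

Initial set: {((X == (!(Z || X) && (X == !Y))) || !((Y && (!W == W)) -> X))}.
((X == (!(Z || X) && (X == !Y))) || !((Y && (!W == W)) -> X)): β-rule — branch into (X == (!(Z || X) && (X == !Y)))  //  !((Y && (!W == W)) -> X).
  branch 1 (add (X == (!(Z || X) && (X == !Y)))):
    (X == (!(Z || X) && (X == !Y))): β-rule — branch into X, (!(Z || X) && (X == !Y))  //  !X, !(!(Z || X) && (X == !Y)).
      branch 1.1 (add X, (!(Z || X) && (X == !Y))):
        (!(Z || X) && (X == !Y)): α-rule — add !(Z || X), (X == !Y).
        !(Z || X): α-rule — add !Z, !X.
        × closes — contains both X and !X.
      branch 1.2 (add !X, !(!(Z || X) && (X == !Y))):
        !(!(Z || X) && (X == !Y)): β-rule — branch into !!(Z || X)  //  !(X == !Y).
          branch 1.2.1 (add !!(Z || X)):
            !!(Z || X): β-rule — branch into Z  //  X.
              branch 1.2.1.1 (add Z):
                ○ open, literals {X=F, Z=T}.
              branch 1.2.1.2 (add X):
                × closes — contains both X and !X.
          branch 1.2.2 (add !(X == !Y)):
            !(X == !Y): β-rule — branch into X, !!Y  //  !X, !Y.
              branch 1.2.2.1 (add X, !!Y):
                × closes — contains both X and !X.
              branch 1.2.2.2 (add !X, !Y):
                ○ open, literals {X=F, Y=F}.
  branch 2 (add !((Y && (!W == W)) -> X)):
    !((Y && (!W == W)) -> X): α-rule — add (Y && (!W == W)), !X.
    (Y && (!W == W)): α-rule — add Y, (!W == W).
    (!W == W): β-rule — branch into !W, W  //  !!W, !W.
      branch 2.1 (add !W, W):
        × closes — contains both W and !W.
      branch 2.2 (add !!W, !W):
        × closes — contains both W and !W.
5 branches closed, 2 open.
Each open branch fixes some atoms; the unmentioned ones are free. Counting distinct full assignments: branch {X=F, Z=T} (Y, W) contributes 4 new; branch {X=F, Y=F} (Z, W) contributes 2 new. Total: 6.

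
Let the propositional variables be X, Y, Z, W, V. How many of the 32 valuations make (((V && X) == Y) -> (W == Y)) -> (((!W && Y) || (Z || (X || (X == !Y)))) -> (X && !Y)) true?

16

Initial set: {T ((((V && X) == Y) -> (W == Y)) -> (((!W && Y) || (Z || (X || (X == !Y)))) -> (X && !Y)))}.
T ((((V && X) == Y) -> (W == Y)) -> (((!W && Y) || (Z || (X || (X == !Y)))) -> (X && !Y))): β-rule — branch into F (((V && X) == Y) -> (W == Y))  //  T (((!W && Y) || (Z || (X || (X == !Y)))) -> (X && !Y)).
  branch 1 (add F (((V && X) == Y) -> (W == Y))):
    F (((V && X) == Y) -> (W == Y)): α-rule — add T ((V && X) == Y), F (W == Y).
    T ((V && X) == Y): β-rule — branch into T (V && X), T Y  //  F (V && X), F Y.
      branch 1.1 (add T (V && X), T Y):
        T (V && X): α-rule — add T V, T X.
        F (W == Y): β-rule — branch into T W, F Y  //  F W, T Y.
          branch 1.1.1 (add T W, F Y):
            × closes — contains both Y and !Y.
          branch 1.1.2 (add F W, T Y):
            ○ open, literals {V=true, W=false, X=true, Y=true}.
      branch 1.2 (add F (V && X), F Y):
        F (W == Y): β-rule — branch into T W, F Y  //  F W, T Y.
          branch 1.2.1 (add T W, F Y):
            F (V && X): β-rule — branch into F V  //  F X.
              branch 1.2.1.1 (add F V):
                ○ open, literals {V=false, W=true, Y=false}.
              branch 1.2.1.2 (add F X):
                ○ open, literals {W=true, X=false, Y=false}.
          branch 1.2.2 (add F W, T Y):
            × closes — contains both Y and !Y.
  branch 2 (add T (((!W && Y) || (Z || (X || (X == !Y)))) -> (X && !Y))):
    T (((!W && Y) || (Z || (X || (X == !Y)))) -> (X && !Y)): β-rule — branch into F ((!W && Y) || (Z || (X || (X == !Y))))  //  T (X && !Y).
      branch 2.1 (add F ((!W && Y) || (Z || (X || (X == !Y))))):
        F ((!W && Y) || (Z || (X || (X == !Y)))): α-rule — add F (!W && Y), F (Z || (X || (X == !Y))).
        F (Z || (X || (X == !Y))): α-rule — add F Z, F (X || (X == !Y)).
        F (X || (X == !Y)): α-rule — add F X, F (X == !Y).
        F (!W && Y): β-rule — branch into F !W  //  F Y.
          branch 2.1.1 (add F !W):
            F (X == !Y): β-rule — branch into T X, F !Y  //  F X, T !Y.
              branch 2.1.1.1 (add T X, F !Y):
                × closes — contains both X and !X.
              branch 2.1.1.2 (add F X, T !Y):
                ○ open, literals {W=true, X=false, Y=false, Z=false}.
          branch 2.1.2 (add F Y):
            F (X == !Y): β-rule — branch into T X, F !Y  //  F X, T !Y.
              branch 2.1.2.1 (add T X, F !Y):
                × closes — contains both X and !X.
              branch 2.1.2.2 (add F X, T !Y):
                ○ open, literals {X=false, Y=false, Z=false}.
      branch 2.2 (add T (X && !Y)):
        T (X && !Y): α-rule — add T X, T !Y.
        ○ open, literals {X=true, Y=false}.
4 branches closed, 6 open.
Each open branch fixes some atoms; the unmentioned ones are free. Counting distinct full assignments: branch {V=true, W=false, X=true, Y=true} (Z) contributes 2 new; branch {V=false, W=true, Y=false} (X, Z) contributes 4 new; branch {W=true, X=false, Y=false} (Z, V) contributes 2 new; branch {W=true, X=false, Y=false, Z=false} (V) contributes 0 new; branch {X=false, Y=false, Z=false} (W, V) contributes 2 new; branch {X=true, Y=false} (Z, W, V) contributes 6 new. Total: 16.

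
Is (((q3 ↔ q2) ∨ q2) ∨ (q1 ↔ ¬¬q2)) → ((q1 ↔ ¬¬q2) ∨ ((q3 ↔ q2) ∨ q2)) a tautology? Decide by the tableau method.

Assume the negation and expand:
Initial set: {¬((((q3 ↔ q2) ∨ q2) ∨ (q1 ↔ ¬¬q2)) → ((q1 ↔ ¬¬q2) ∨ ((q3 ↔ q2) ∨ q2)))}.
¬((((q3 ↔ q2) ∨ q2) ∨ (q1 ↔ ¬¬q2)) → ((q1 ↔ ¬¬q2) ∨ ((q3 ↔ q2) ∨ q2))): α-rule — add (((q3 ↔ q2) ∨ q2) ∨ (q1 ↔ ¬¬q2)), ¬((q1 ↔ ¬¬q2) ∨ ((q3 ↔ q2) ∨ q2)).
¬((q1 ↔ ¬¬q2) ∨ ((q3 ↔ q2) ∨ q2)): α-rule — add ¬(q1 ↔ ¬¬q2), ¬((q3 ↔ q2) ∨ q2).
¬((q3 ↔ q2) ∨ q2): α-rule — add ¬(q3 ↔ q2), ¬q2.
(((q3 ↔ q2) ∨ q2) ∨ (q1 ↔ ¬¬q2)): β-rule — branch into ((q3 ↔ q2) ∨ q2)  //  (q1 ↔ ¬¬q2).
  branch 1 (add ((q3 ↔ q2) ∨ q2)):
    ¬(q1 ↔ ¬¬q2): β-rule — branch into q1, ¬¬¬q2  //  ¬q1, ¬¬q2.
      branch 1.1 (add q1, ¬¬¬q2):
        ¬¬¬q2: drop double negation, giving ¬q2.
        ¬(q3 ↔ q2): β-rule — branch into q3, ¬q2  //  ¬q3, q2.
          branch 1.1.1 (add q3, ¬q2):
            ((q3 ↔ q2) ∨ q2): β-rule — branch into (q3 ↔ q2)  //  q2.
              branch 1.1.1.1 (add (q3 ↔ q2)):
                (q3 ↔ q2): β-rule — branch into q3, q2  //  ¬q3, ¬q2.
                  branch 1.1.1.1.1 (add q3, q2):
                    × closes — contains both q2 and ¬q2.
                  branch 1.1.1.1.2 (add ¬q3, ¬q2):
                    × closes — contains both q3 and ¬q3.
              branch 1.1.1.2 (add q2):
                × closes — contains both q2 and ¬q2.
          branch 1.1.2 (add ¬q3, q2):
            × closes — contains both q2 and ¬q2.
      branch 1.2 (add ¬q1, ¬¬q2):
        ¬¬q2: drop double negation, giving q2.
        × closes — contains both q2 and ¬q2.
  branch 2 (add (q1 ↔ ¬¬q2)):
    ¬(q1 ↔ ¬¬q2): β-rule — branch into q1, ¬¬¬q2  //  ¬q1, ¬¬q2.
      branch 2.1 (add q1, ¬¬¬q2):
        ¬¬¬q2: drop double negation, giving ¬q2.
        ¬(q3 ↔ q2): β-rule — branch into q3, ¬q2  //  ¬q3, q2.
          branch 2.1.1 (add q3, ¬q2):
            (q1 ↔ ¬¬q2): β-rule — branch into q1, ¬¬q2  //  ¬q1, ¬¬¬q2.
              branch 2.1.1.1 (add q1, ¬¬q2):
                ¬¬q2: drop double negation, giving q2.
                × closes — contains both q2 and ¬q2.
              branch 2.1.1.2 (add ¬q1, ¬¬¬q2):
                × closes — contains both q1 and ¬q1.
          branch 2.1.2 (add ¬q3, q2):
            × closes — contains both q2 and ¬q2.
      branch 2.2 (add ¬q1, ¬¬q2):
        ¬¬q2: drop double negation, giving q2.
        × closes — contains both q2 and ¬q2.
All 9 branches close.
Every branch closed, so the negation is unsatisfiable and the formula is valid.

Valid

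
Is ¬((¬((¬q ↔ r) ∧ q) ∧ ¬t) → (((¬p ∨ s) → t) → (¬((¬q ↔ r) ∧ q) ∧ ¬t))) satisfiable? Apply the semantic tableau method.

Unsatisfiable

Initial set: {¬((¬((¬q ↔ r) ∧ q) ∧ ¬t) → (((¬p ∨ s) → t) → (¬((¬q ↔ r) ∧ q) ∧ ¬t)))}.
¬((¬((¬q ↔ r) ∧ q) ∧ ¬t) → (((¬p ∨ s) → t) → (¬((¬q ↔ r) ∧ q) ∧ ¬t))): α-rule — add (¬((¬q ↔ r) ∧ q) ∧ ¬t), ¬(((¬p ∨ s) → t) → (¬((¬q ↔ r) ∧ q) ∧ ¬t)).
(¬((¬q ↔ r) ∧ q) ∧ ¬t): α-rule — add ¬((¬q ↔ r) ∧ q), ¬t.
¬(((¬p ∨ s) → t) → (¬((¬q ↔ r) ∧ q) ∧ ¬t)): α-rule — add ((¬p ∨ s) → t), ¬(¬((¬q ↔ r) ∧ q) ∧ ¬t).
¬((¬q ↔ r) ∧ q): β-rule — branch into ¬(¬q ↔ r)  //  ¬q.
  branch 1 (add ¬(¬q ↔ r)):
    ((¬p ∨ s) → t): β-rule — branch into ¬(¬p ∨ s)  //  t.
      branch 1.1 (add ¬(¬p ∨ s)):
        ¬(¬p ∨ s): α-rule — add ¬¬p, ¬s.
        ¬(¬((¬q ↔ r) ∧ q) ∧ ¬t): β-rule — branch into ¬¬((¬q ↔ r) ∧ q)  //  ¬¬t.
          branch 1.1.1 (add ¬¬((¬q ↔ r) ∧ q)):
            ¬¬((¬q ↔ r) ∧ q): α-rule — add (¬q ↔ r), q.
            ¬(¬q ↔ r): β-rule — branch into ¬q, ¬r  //  ¬¬q, r.
              branch 1.1.1.1 (add ¬q, ¬r):
                × closes — contains both q and ¬q.
              branch 1.1.1.2 (add ¬¬q, r):
                (¬q ↔ r): β-rule — branch into ¬q, r  //  ¬¬q, ¬r.
                  branch 1.1.1.2.1 (add ¬q, r):
                    × closes — contains both q and ¬q.
                  branch 1.1.1.2.2 (add ¬¬q, ¬r):
                    × closes — contains both r and ¬r.
          branch 1.1.2 (add ¬¬t):
            × closes — contains both t and ¬t.
      branch 1.2 (add t):
        × closes — contains both t and ¬t.
  branch 2 (add ¬q):
    ((¬p ∨ s) → t): β-rule — branch into ¬(¬p ∨ s)  //  t.
      branch 2.1 (add ¬(¬p ∨ s)):
        ¬(¬p ∨ s): α-rule — add ¬¬p, ¬s.
        ¬(¬((¬q ↔ r) ∧ q) ∧ ¬t): β-rule — branch into ¬¬((¬q ↔ r) ∧ q)  //  ¬¬t.
          branch 2.1.1 (add ¬¬((¬q ↔ r) ∧ q)):
            ¬¬((¬q ↔ r) ∧ q): α-rule — add (¬q ↔ r), q.
            × closes — contains both q and ¬q.
          branch 2.1.2 (add ¬¬t):
            × closes — contains both t and ¬t.
      branch 2.2 (add t):
        × closes — contains both t and ¬t.
All 8 branches close.
Every branch closed; the formula is unsatisfiable.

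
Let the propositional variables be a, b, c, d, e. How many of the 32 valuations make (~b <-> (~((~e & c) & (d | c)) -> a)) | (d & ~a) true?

20

Initial set: {((~b <-> (~((~e & c) & (d | c)) -> a)) | (d & ~a))}.
((~b <-> (~((~e & c) & (d | c)) -> a)) | (d & ~a)): β-rule — branch into (~b <-> (~((~e & c) & (d | c)) -> a))  //  (d & ~a).
  branch 1 (add (~b <-> (~((~e & c) & (d | c)) -> a))):
    (~b <-> (~((~e & c) & (d | c)) -> a)): β-rule — branch into ~b, (~((~e & c) & (d | c)) -> a)  //  ~~b, ~(~((~e & c) & (d | c)) -> a).
      branch 1.1 (add ~b, (~((~e & c) & (d | c)) -> a)):
        (~((~e & c) & (d | c)) -> a): β-rule — branch into ~~((~e & c) & (d | c))  //  a.
          branch 1.1.1 (add ~~((~e & c) & (d | c))):
            ~~((~e & c) & (d | c)): α-rule — add (~e & c), (d | c).
            (~e & c): α-rule — add ~e, c.
            (d | c): β-rule — branch into d  //  c.
              branch 1.1.1.1 (add d):
                ○ open, literals {b=false, c=true, d=true, e=false}.
              branch 1.1.1.2 (add c):
                ○ open, literals {b=false, c=true, e=false}.
          branch 1.1.2 (add a):
            ○ open, literals {a=true, b=false}.
      branch 1.2 (add ~~b, ~(~((~e & c) & (d | c)) -> a)):
        ~(~((~e & c) & (d | c)) -> a): α-rule — add ~((~e & c) & (d | c)), ~a.
        ~((~e & c) & (d | c)): β-rule — branch into ~(~e & c)  //  ~(d | c).
          branch 1.2.1 (add ~(~e & c)):
            ~(~e & c): β-rule — branch into ~~e  //  ~c.
              branch 1.2.1.1 (add ~~e):
                ○ open, literals {a=false, b=true, e=true}.
              branch 1.2.1.2 (add ~c):
                ○ open, literals {a=false, b=true, c=false}.
          branch 1.2.2 (add ~(d | c)):
            ~(d | c): α-rule — add ~d, ~c.
            ○ open, literals {a=false, b=true, c=false, d=false}.
  branch 2 (add (d & ~a)):
    (d & ~a): α-rule — add d, ~a.
    ○ open, literals {a=false, d=true}.
0 branches closed, 7 open.
Each open branch fixes some atoms; the unmentioned ones are free. Counting distinct full assignments: branch {b=false, c=true, d=true, e=false} (a) contributes 2 new; branch {b=false, c=true, e=false} (a, d) contributes 2 new; branch {a=true, b=false} (c, d, e) contributes 6 new; branch {a=false, b=true, e=true} (c, d) contributes 4 new; branch {a=false, b=true, c=false} (d, e) contributes 2 new; branch {a=false, b=true, c=false, d=false} (e) contributes 0 new; branch {a=false, d=true} (b, c, e) contributes 4 new. Total: 20.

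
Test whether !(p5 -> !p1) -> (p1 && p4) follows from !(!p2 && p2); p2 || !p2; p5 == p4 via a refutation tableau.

Initial set: {!(!p2 && p2); (p2 || !p2); (p5 == p4); !(!(p5 -> !p1) -> (p1 && p4))}.
!(!(p5 -> !p1) -> (p1 && p4)): α-rule — add !(p5 -> !p1), !(p1 && p4).
!(p5 -> !p1): α-rule — add p5, !!p1.
!(!p2 && p2): β-rule — branch into !!p2  //  !p2.
  branch 1 (add !!p2):
    (p2 || !p2): β-rule — branch into p2  //  !p2.
      branch 1.1 (add p2):
        (p5 == p4): β-rule — branch into p5, p4  //  !p5, !p4.
          branch 1.1.1 (add p5, p4):
            !(p1 && p4): β-rule — branch into !p1  //  !p4.
              branch 1.1.1.1 (add !p1):
                × closes — contains both p1 and !p1.
              branch 1.1.1.2 (add !p4):
                × closes — contains both p4 and !p4.
          branch 1.1.2 (add !p5, !p4):
            × closes — contains both p5 and !p5.
      branch 1.2 (add !p2):
        × closes — contains both p2 and !p2.
  branch 2 (add !p2):
    (p2 || !p2): β-rule — branch into p2  //  !p2.
      branch 2.1 (add p2):
        × closes — contains both p2 and !p2.
      branch 2.2 (add !p2):
        (p5 == p4): β-rule — branch into p5, p4  //  !p5, !p4.
          branch 2.2.1 (add p5, p4):
            !(p1 && p4): β-rule — branch into !p1  //  !p4.
              branch 2.2.1.1 (add !p1):
                × closes — contains both p1 and !p1.
              branch 2.2.1.2 (add !p4):
                × closes — contains both p4 and !p4.
          branch 2.2.2 (add !p5, !p4):
            × closes — contains both p5 and !p5.
All 8 branches close.
Every branch closed, so the premises entail the conclusion.

Yes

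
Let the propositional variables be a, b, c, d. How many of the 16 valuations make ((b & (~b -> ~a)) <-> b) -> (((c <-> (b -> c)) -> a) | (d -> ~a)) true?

16

Initial set: {(((b & (~b -> ~a)) <-> b) -> (((c <-> (b -> c)) -> a) | (d -> ~a)))}.
(((b & (~b -> ~a)) <-> b) -> (((c <-> (b -> c)) -> a) | (d -> ~a))): β-rule — branch into ~((b & (~b -> ~a)) <-> b)  //  (((c <-> (b -> c)) -> a) | (d -> ~a)).
  branch 1 (add ~((b & (~b -> ~a)) <-> b)):
    ~((b & (~b -> ~a)) <-> b): β-rule — branch into (b & (~b -> ~a)), ~b  //  ~(b & (~b -> ~a)), b.
      branch 1.1 (add (b & (~b -> ~a)), ~b):
        (b & (~b -> ~a)): α-rule — add b, (~b -> ~a).
        × closes — contains both b and ~b.
      branch 1.2 (add ~(b & (~b -> ~a)), b):
        ~(b & (~b -> ~a)): β-rule — branch into ~b  //  ~(~b -> ~a).
          branch 1.2.1 (add ~b):
            × closes — contains both b and ~b.
          branch 1.2.2 (add ~(~b -> ~a)):
            ~(~b -> ~a): α-rule — add ~b, ~~a.
            × closes — contains both b and ~b.
  branch 2 (add (((c <-> (b -> c)) -> a) | (d -> ~a))):
    (((c <-> (b -> c)) -> a) | (d -> ~a)): β-rule — branch into ((c <-> (b -> c)) -> a)  //  (d -> ~a).
      branch 2.1 (add ((c <-> (b -> c)) -> a)):
        ((c <-> (b -> c)) -> a): β-rule — branch into ~(c <-> (b -> c))  //  a.
          branch 2.1.1 (add ~(c <-> (b -> c))):
            ~(c <-> (b -> c)): β-rule — branch into c, ~(b -> c)  //  ~c, (b -> c).
              branch 2.1.1.1 (add c, ~(b -> c)):
                ~(b -> c): α-rule — add b, ~c.
                × closes — contains both c and ~c.
              branch 2.1.1.2 (add ~c, (b -> c)):
                (b -> c): β-rule — branch into ~b  //  c.
                  branch 2.1.1.2.1 (add ~b):
                    ○ open, literals {b=F, c=F}.
                  branch 2.1.1.2.2 (add c):
                    × closes — contains both c and ~c.
          branch 2.1.2 (add a):
            ○ open, literals {a=T}.
      branch 2.2 (add (d -> ~a)):
        (d -> ~a): β-rule — branch into ~d  //  ~a.
          branch 2.2.1 (add ~d):
            ○ open, literals {d=F}.
          branch 2.2.2 (add ~a):
            ○ open, literals {a=F}.
5 branches closed, 4 open.
Each open branch fixes some atoms; the unmentioned ones are free. Counting distinct full assignments: branch {b=F, c=F} (a, d) contributes 4 new; branch {a=T} (b, c, d) contributes 6 new; branch {d=F} (a, b, c) contributes 3 new; branch {a=F} (b, c, d) contributes 3 new. Total: 16.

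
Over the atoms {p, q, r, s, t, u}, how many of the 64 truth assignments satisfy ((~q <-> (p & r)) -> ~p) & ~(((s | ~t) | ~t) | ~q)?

6

Initial set: {(((~q <-> (p & r)) -> ~p) & ~(((s | ~t) | ~t) | ~q))}.
(((~q <-> (p & r)) -> ~p) & ~(((s | ~t) | ~t) | ~q)): α-rule — add ((~q <-> (p & r)) -> ~p), ~(((s | ~t) | ~t) | ~q).
~(((s | ~t) | ~t) | ~q): α-rule — add ~((s | ~t) | ~t), ~~q.
~((s | ~t) | ~t): α-rule — add ~(s | ~t), ~~t.
~(s | ~t): α-rule — add ~s, ~~t.
((~q <-> (p & r)) -> ~p): β-rule — branch into ~(~q <-> (p & r))  //  ~p.
  branch 1 (add ~(~q <-> (p & r))):
    ~(~q <-> (p & r)): β-rule — branch into ~q, ~(p & r)  //  ~~q, (p & r).
      branch 1.1 (add ~q, ~(p & r)):
        × closes — contains both q and ~q.
      branch 1.2 (add ~~q, (p & r)):
        (p & r): α-rule — add p, r.
        ○ open, literals {p=1, q=1, r=1, s=0, t=1}.
  branch 2 (add ~p):
    ○ open, literals {p=0, q=1, s=0, t=1}.
1 branch closed, 2 open.
Each open branch fixes some atoms; the unmentioned ones are free. Counting distinct full assignments: branch {p=1, q=1, r=1, s=0, t=1} (u) contributes 2 new; branch {p=0, q=1, s=0, t=1} (r, u) contributes 4 new. Total: 6.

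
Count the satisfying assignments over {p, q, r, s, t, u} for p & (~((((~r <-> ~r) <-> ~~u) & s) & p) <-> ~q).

Initial set: {(p & (~((((~r <-> ~r) <-> ~~u) & s) & p) <-> ~q))}.
(p & (~((((~r <-> ~r) <-> ~~u) & s) & p) <-> ~q)): α-rule — add p, (~((((~r <-> ~r) <-> ~~u) & s) & p) <-> ~q).
(~((((~r <-> ~r) <-> ~~u) & s) & p) <-> ~q): β-rule — branch into ~((((~r <-> ~r) <-> ~~u) & s) & p), ~q  //  ~~((((~r <-> ~r) <-> ~~u) & s) & p), ~~q.
  branch 1 (add ~((((~r <-> ~r) <-> ~~u) & s) & p), ~q):
    ~((((~r <-> ~r) <-> ~~u) & s) & p): β-rule — branch into ~(((~r <-> ~r) <-> ~~u) & s)  //  ~p.
      branch 1.1 (add ~(((~r <-> ~r) <-> ~~u) & s)):
        ~(((~r <-> ~r) <-> ~~u) & s): β-rule — branch into ~((~r <-> ~r) <-> ~~u)  //  ~s.
          branch 1.1.1 (add ~((~r <-> ~r) <-> ~~u)):
            ~((~r <-> ~r) <-> ~~u): β-rule — branch into (~r <-> ~r), ~~~u  //  ~(~r <-> ~r), ~~u.
              branch 1.1.1.1 (add (~r <-> ~r), ~~~u):
                ~~~u: drop double negation, giving ~u.
                (~r <-> ~r): β-rule — branch into ~r, ~r  //  ~~r, ~~r.
                  branch 1.1.1.1.1 (add ~r, ~r):
                    ○ open, literals {p=true, q=false, r=false, u=false}.
                  branch 1.1.1.1.2 (add ~~r, ~~r):
                    ○ open, literals {p=true, q=false, r=true, u=false}.
              branch 1.1.1.2 (add ~(~r <-> ~r), ~~u):
                ~~u: drop double negation, giving u.
                ~(~r <-> ~r): β-rule — branch into ~r, ~~r  //  ~~r, ~r.
                  branch 1.1.1.2.1 (add ~r, ~~r):
                    × closes — contains both r and ~r.
                  branch 1.1.1.2.2 (add ~~r, ~r):
                    × closes — contains both r and ~r.
          branch 1.1.2 (add ~s):
            ○ open, literals {p=true, q=false, s=false}.
      branch 1.2 (add ~p):
        × closes — contains both p and ~p.
  branch 2 (add ~~((((~r <-> ~r) <-> ~~u) & s) & p), ~~q):
    ~~((((~r <-> ~r) <-> ~~u) & s) & p): α-rule — add (((~r <-> ~r) <-> ~~u) & s), p.
    (((~r <-> ~r) <-> ~~u) & s): α-rule — add ((~r <-> ~r) <-> ~~u), s.
    ((~r <-> ~r) <-> ~~u): β-rule — branch into (~r <-> ~r), ~~u  //  ~(~r <-> ~r), ~~~u.
      branch 2.1 (add (~r <-> ~r), ~~u):
        ~~u: drop double negation, giving u.
        (~r <-> ~r): β-rule — branch into ~r, ~r  //  ~~r, ~~r.
          branch 2.1.1 (add ~r, ~r):
            ○ open, literals {p=true, q=true, r=false, s=true, u=true}.
          branch 2.1.2 (add ~~r, ~~r):
            ○ open, literals {p=true, q=true, r=true, s=true, u=true}.
      branch 2.2 (add ~(~r <-> ~r), ~~~u):
        ~~~u: drop double negation, giving ~u.
        ~(~r <-> ~r): β-rule — branch into ~r, ~~r  //  ~~r, ~r.
          branch 2.2.1 (add ~r, ~~r):
            × closes — contains both r and ~r.
          branch 2.2.2 (add ~~r, ~r):
            × closes — contains both r and ~r.
5 branches closed, 5 open.
Each open branch fixes some atoms; the unmentioned ones are free. Counting distinct full assignments: branch {p=true, q=false, r=false, u=false} (s, t) contributes 4 new; branch {p=true, q=false, r=true, u=false} (s, t) contributes 4 new; branch {p=true, q=false, s=false} (r, t, u) contributes 4 new; branch {p=true, q=true, r=false, s=true, u=true} (t) contributes 2 new; branch {p=true, q=true, r=true, s=true, u=true} (t) contributes 2 new. Total: 16.

16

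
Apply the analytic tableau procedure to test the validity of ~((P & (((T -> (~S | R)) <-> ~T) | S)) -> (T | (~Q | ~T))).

Not valid

Assume the negation and expand:
Initial set: {~~((P & (((T -> (~S | R)) <-> ~T) | S)) -> (T | (~Q | ~T)))}.
~~((P & (((T -> (~S | R)) <-> ~T) | S)) -> (T | (~Q | ~T))): β-rule — branch into ~(P & (((T -> (~S | R)) <-> ~T) | S))  //  (T | (~Q | ~T)).
  branch 1 (add ~(P & (((T -> (~S | R)) <-> ~T) | S))):
    ~(P & (((T -> (~S | R)) <-> ~T) | S)): β-rule — branch into ~P  //  ~(((T -> (~S | R)) <-> ~T) | S).
      branch 1.1 (add ~P):
        ○ open, literals {P=F}.
      branch 1.2 (add ~(((T -> (~S | R)) <-> ~T) | S)):
        ~(((T -> (~S | R)) <-> ~T) | S): α-rule — add ~((T -> (~S | R)) <-> ~T), ~S.
        ~((T -> (~S | R)) <-> ~T): β-rule — branch into (T -> (~S | R)), ~~T  //  ~(T -> (~S | R)), ~T.
          branch 1.2.1 (add (T -> (~S | R)), ~~T):
            (T -> (~S | R)): β-rule — branch into ~T  //  (~S | R).
              branch 1.2.1.1 (add ~T):
                × closes — contains both T and ~T.
              branch 1.2.1.2 (add (~S | R)):
                (~S | R): β-rule — branch into ~S  //  R.
                  branch 1.2.1.2.1 (add ~S):
                    ○ open, literals {S=F, T=T}.
                  branch 1.2.1.2.2 (add R):
                    ○ open, literals {R=T, S=F, T=T}.
          branch 1.2.2 (add ~(T -> (~S | R)), ~T):
            ~(T -> (~S | R)): α-rule — add T, ~(~S | R).
            × closes — contains both T and ~T.
  branch 2 (add (T | (~Q | ~T))):
    (T | (~Q | ~T)): β-rule — branch into T  //  (~Q | ~T).
      branch 2.1 (add T):
        ○ open, literals {T=T}.
      branch 2.2 (add (~Q | ~T)):
        (~Q | ~T): β-rule — branch into ~Q  //  ~T.
          branch 2.2.1 (add ~Q):
            ○ open, literals {Q=F}.
          branch 2.2.2 (add ~T):
            ○ open, literals {T=F}.
2 branches closed, 6 open.
An open branch gives a countermodel: P=F (unmentioned atoms arbitrary); under it the original formula is false.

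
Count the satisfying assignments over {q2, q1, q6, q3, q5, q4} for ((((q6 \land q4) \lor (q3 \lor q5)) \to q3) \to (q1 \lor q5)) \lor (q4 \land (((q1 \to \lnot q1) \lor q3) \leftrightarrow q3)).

54

Initial set: {(((((q6 \land q4) \lor (q3 \lor q5)) \to q3) \to (q1 \lor q5)) \lor (q4 \land (((q1 \to \lnot q1) \lor q3) \leftrightarrow q3)))}.
(((((q6 \land q4) \lor (q3 \lor q5)) \to q3) \to (q1 \lor q5)) \lor (q4 \land (((q1 \to \lnot q1) \lor q3) \leftrightarrow q3))): β-rule — branch into ((((q6 \land q4) \lor (q3 \lor q5)) \to q3) \to (q1 \lor q5))  //  (q4 \land (((q1 \to \lnot q1) \lor q3) \leftrightarrow q3)).
  branch 1 (add ((((q6 \land q4) \lor (q3 \lor q5)) \to q3) \to (q1 \lor q5))):
    ((((q6 \land q4) \lor (q3 \lor q5)) \to q3) \to (q1 \lor q5)): β-rule — branch into \lnot (((q6 \land q4) \lor (q3 \lor q5)) \to q3)  //  (q1 \lor q5).
      branch 1.1 (add \lnot (((q6 \land q4) \lor (q3 \lor q5)) \to q3)):
        \lnot (((q6 \land q4) \lor (q3 \lor q5)) \to q3): α-rule — add ((q6 \land q4) \lor (q3 \lor q5)), \lnot q3.
        ((q6 \land q4) \lor (q3 \lor q5)): β-rule — branch into (q6 \land q4)  //  (q3 \lor q5).
          branch 1.1.1 (add (q6 \land q4)):
            (q6 \land q4): α-rule — add q6, q4.
            ○ open, literals {q3=0, q4=1, q6=1}.
          branch 1.1.2 (add (q3 \lor q5)):
            (q3 \lor q5): β-rule — branch into q3  //  q5.
              branch 1.1.2.1 (add q3):
                × closes — contains both q3 and \lnot q3.
              branch 1.1.2.2 (add q5):
                ○ open, literals {q3=0, q5=1}.
      branch 1.2 (add (q1 \lor q5)):
        (q1 \lor q5): β-rule — branch into q1  //  q5.
          branch 1.2.1 (add q1):
            ○ open, literals {q1=1}.
          branch 1.2.2 (add q5):
            ○ open, literals {q5=1}.
  branch 2 (add (q4 \land (((q1 \to \lnot q1) \lor q3) \leftrightarrow q3))):
    (q4 \land (((q1 \to \lnot q1) \lor q3) \leftrightarrow q3)): α-rule — add q4, (((q1 \to \lnot q1) \lor q3) \leftrightarrow q3).
    (((q1 \to \lnot q1) \lor q3) \leftrightarrow q3): β-rule — branch into ((q1 \to \lnot q1) \lor q3), q3  //  \lnot ((q1 \to \lnot q1) \lor q3), \lnot q3.
      branch 2.1 (add ((q1 \to \lnot q1) \lor q3), q3):
        ((q1 \to \lnot q1) \lor q3): β-rule — branch into (q1 \to \lnot q1)  //  q3.
          branch 2.1.1 (add (q1 \to \lnot q1)):
            (q1 \to \lnot q1): β-rule — branch into \lnot q1  //  \lnot q1.
              branch 2.1.1.1 (add \lnot q1):
                ○ open, literals {q1=0, q3=1, q4=1}.
              branch 2.1.1.2 (add \lnot q1):
                ○ open, literals {q1=0, q3=1, q4=1}.
          branch 2.1.2 (add q3):
            ○ open, literals {q3=1, q4=1}.
      branch 2.2 (add \lnot ((q1 \to \lnot q1) \lor q3), \lnot q3):
        \lnot ((q1 \to \lnot q1) \lor q3): α-rule — add \lnot (q1 \to \lnot q1), \lnot q3.
        \lnot (q1 \to \lnot q1): α-rule — add q1, \lnot \lnot q1.
        ○ open, literals {q1=1, q3=0, q4=1}.
1 branch closed, 8 open.
Each open branch fixes some atoms; the unmentioned ones are free. Counting distinct full assignments: branch {q3=0, q4=1, q6=1} (q2, q1, q5) contributes 8 new; branch {q3=0, q5=1} (q2, q1, q6, q4) contributes 12 new; branch {q1=1} (q2, q6, q3, q5, q4) contributes 22 new; branch {q5=1} (q2, q1, q6, q3, q4) contributes 8 new; branch {q1=0, q3=1, q4=1} (q2, q6, q5) contributes 4 new; branch {q1=0, q3=1, q4=1} (q2, q6, q5) contributes 0 new; branch {q3=1, q4=1} (q2, q1, q6, q5) contributes 0 new; branch {q1=1, q3=0, q4=1} (q2, q6, q5) contributes 0 new. Total: 54.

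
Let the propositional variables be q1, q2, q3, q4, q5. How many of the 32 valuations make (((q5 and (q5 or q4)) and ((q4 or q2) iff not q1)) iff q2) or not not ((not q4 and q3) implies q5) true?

Initial set: {((((q5 and (q5 or q4)) and ((q4 or q2) iff not q1)) iff q2) or not not ((not q4 and q3) implies q5))}.
((((q5 and (q5 or q4)) and ((q4 or q2) iff not q1)) iff q2) or not not ((not q4 and q3) implies q5)): β-rule — branch into (((q5 and (q5 or q4)) and ((q4 or q2) iff not q1)) iff q2)  //  not not ((not q4 and q3) implies q5).
  branch 1 (add (((q5 and (q5 or q4)) and ((q4 or q2) iff not q1)) iff q2)):
    (((q5 and (q5 or q4)) and ((q4 or q2) iff not q1)) iff q2): β-rule — branch into ((q5 and (q5 or q4)) and ((q4 or q2) iff not q1)), q2  //  not ((q5 and (q5 or q4)) and ((q4 or q2) iff not q1)), not q2.
      branch 1.1 (add ((q5 and (q5 or q4)) and ((q4 or q2) iff not q1)), q2):
        ((q5 and (q5 or q4)) and ((q4 or q2) iff not q1)): α-rule — add (q5 and (q5 or q4)), ((q4 or q2) iff not q1).
        (q5 and (q5 or q4)): α-rule — add q5, (q5 or q4).
        ((q4 or q2) iff not q1): β-rule — branch into (q4 or q2), not q1  //  not (q4 or q2), not not q1.
          branch 1.1.1 (add (q4 or q2), not q1):
            (q5 or q4): β-rule — branch into q5  //  q4.
              branch 1.1.1.1 (add q5):
                (q4 or q2): β-rule — branch into q4  //  q2.
                  branch 1.1.1.1.1 (add q4):
                    ○ open, literals {q1=0, q2=1, q4=1, q5=1}.
                  branch 1.1.1.1.2 (add q2):
                    ○ open, literals {q1=0, q2=1, q5=1}.
              branch 1.1.1.2 (add q4):
                (q4 or q2): β-rule — branch into q4  //  q2.
                  branch 1.1.1.2.1 (add q4):
                    ○ open, literals {q1=0, q2=1, q4=1, q5=1}.
                  branch 1.1.1.2.2 (add q2):
                    ○ open, literals {q1=0, q2=1, q4=1, q5=1}.
          branch 1.1.2 (add not (q4 or q2), not not q1):
            not (q4 or q2): α-rule — add not q4, not q2.
            × closes — contains both q2 and not q2.
      branch 1.2 (add not ((q5 and (q5 or q4)) and ((q4 or q2) iff not q1)), not q2):
        not ((q5 and (q5 or q4)) and ((q4 or q2) iff not q1)): β-rule — branch into not (q5 and (q5 or q4))  //  not ((q4 or q2) iff not q1).
          branch 1.2.1 (add not (q5 and (q5 or q4))):
            not (q5 and (q5 or q4)): β-rule — branch into not q5  //  not (q5 or q4).
              branch 1.2.1.1 (add not q5):
                ○ open, literals {q2=0, q5=0}.
              branch 1.2.1.2 (add not (q5 or q4)):
                not (q5 or q4): α-rule — add not q5, not q4.
                ○ open, literals {q2=0, q4=0, q5=0}.
          branch 1.2.2 (add not ((q4 or q2) iff not q1)):
            not ((q4 or q2) iff not q1): β-rule — branch into (q4 or q2), not not q1  //  not (q4 or q2), not q1.
              branch 1.2.2.1 (add (q4 or q2), not not q1):
                (q4 or q2): β-rule — branch into q4  //  q2.
                  branch 1.2.2.1.1 (add q4):
                    ○ open, literals {q1=1, q2=0, q4=1}.
                  branch 1.2.2.1.2 (add q2):
                    × closes — contains both q2 and not q2.
              branch 1.2.2.2 (add not (q4 or q2), not q1):
                not (q4 or q2): α-rule — add not q4, not q2.
                ○ open, literals {q1=0, q2=0, q4=0}.
  branch 2 (add not not ((not q4 and q3) implies q5)):
    not not ((not q4 and q3) implies q5): drop double negation, giving ((not q4 and q3) implies q5).
    ((not q4 and q3) implies q5): β-rule — branch into not (not q4 and q3)  //  q5.
      branch 2.1 (add not (not q4 and q3)):
        not (not q4 and q3): β-rule — branch into not not q4  //  not q3.
          branch 2.1.1 (add not not q4):
            ○ open, literals {q4=1}.
          branch 2.1.2 (add not q3):
            ○ open, literals {q3=0}.
      branch 2.2 (add q5):
        ○ open, literals {q5=1}.
2 branches closed, 11 open.
Each open branch fixes some atoms; the unmentioned ones are free. Counting distinct full assignments: branch {q1=0, q2=1, q4=1, q5=1} (q3) contributes 2 new; branch {q1=0, q2=1, q5=1} (q3, q4) contributes 2 new; branch {q1=0, q2=1, q4=1, q5=1} (q3) contributes 0 new; branch {q1=0, q2=1, q4=1, q5=1} (q3) contributes 0 new; branch {q2=0, q5=0} (q1, q3, q4) contributes 8 new; branch {q2=0, q4=0, q5=0} (q1, q3) contributes 0 new; branch {q1=1, q2=0, q4=1} (q3, q5) contributes 2 new; branch {q1=0, q2=0, q4=0} (q3, q5) contributes 2 new; branch {q4=1} (q1, q2, q3, q5) contributes 8 new; branch {q3=0} (q1, q2, q4, q5) contributes 4 new; branch {q5=1} (q1, q2, q3, q4) contributes 2 new. Total: 30.

30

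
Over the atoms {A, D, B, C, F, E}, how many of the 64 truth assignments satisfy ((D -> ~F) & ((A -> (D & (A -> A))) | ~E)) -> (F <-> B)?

44

Initial set: {T (((D -> ~F) & ((A -> (D & (A -> A))) | ~E)) -> (F <-> B))}.
T (((D -> ~F) & ((A -> (D & (A -> A))) | ~E)) -> (F <-> B)): β-rule — branch into F ((D -> ~F) & ((A -> (D & (A -> A))) | ~E))  //  T (F <-> B).
  branch 1 (add F ((D -> ~F) & ((A -> (D & (A -> A))) | ~E))):
    F ((D -> ~F) & ((A -> (D & (A -> A))) | ~E)): β-rule — branch into F (D -> ~F)  //  F ((A -> (D & (A -> A))) | ~E).
      branch 1.1 (add F (D -> ~F)):
        F (D -> ~F): α-rule — add T D, F ~F.
        ○ open, literals {D=T, F=T}.
      branch 1.2 (add F ((A -> (D & (A -> A))) | ~E)):
        F ((A -> (D & (A -> A))) | ~E): α-rule — add F (A -> (D & (A -> A))), F ~E.
        F (A -> (D & (A -> A))): α-rule — add T A, F (D & (A -> A)).
        F (D & (A -> A)): β-rule — branch into F D  //  F (A -> A).
          branch 1.2.1 (add F D):
            ○ open, literals {A=T, D=F, E=T}.
          branch 1.2.2 (add F (A -> A)):
            F (A -> A): α-rule — add T A, F A.
            × closes — contains both A and ~A.
  branch 2 (add T (F <-> B)):
    T (F <-> B): β-rule — branch into T F, T B  //  F F, F B.
      branch 2.1 (add T F, T B):
        ○ open, literals {B=T, F=T}.
      branch 2.2 (add F F, F B):
        ○ open, literals {B=F, F=F}.
1 branch closed, 4 open.
Each open branch fixes some atoms; the unmentioned ones are free. Counting distinct full assignments: branch {D=T, F=T} (A, B, C, E) contributes 16 new; branch {A=T, D=F, E=T} (B, C, F) contributes 8 new; branch {B=T, F=T} (A, D, C, E) contributes 6 new; branch {B=F, F=F} (A, D, C, E) contributes 14 new. Total: 44.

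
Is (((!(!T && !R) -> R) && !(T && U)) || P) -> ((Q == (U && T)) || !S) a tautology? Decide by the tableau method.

Assume the negation and expand:
Initial set: {!((((!(!T && !R) -> R) && !(T && U)) || P) -> ((Q == (U && T)) || !S))}.
!((((!(!T && !R) -> R) && !(T && U)) || P) -> ((Q == (U && T)) || !S)): α-rule — add (((!(!T && !R) -> R) && !(T && U)) || P), !((Q == (U && T)) || !S).
!((Q == (U && T)) || !S): α-rule — add !(Q == (U && T)), !!S.
(((!(!T && !R) -> R) && !(T && U)) || P): β-rule — branch into ((!(!T && !R) -> R) && !(T && U))  //  P.
  branch 1 (add ((!(!T && !R) -> R) && !(T && U))):
    ((!(!T && !R) -> R) && !(T && U)): α-rule — add (!(!T && !R) -> R), !(T && U).
    !(Q == (U && T)): β-rule — branch into Q, !(U && T)  //  !Q, (U && T).
      branch 1.1 (add Q, !(U && T)):
        (!(!T && !R) -> R): β-rule — branch into !!(!T && !R)  //  R.
          branch 1.1.1 (add !!(!T && !R)):
            !!(!T && !R): α-rule — add !T, !R.
            !(T && U): β-rule — branch into !T  //  !U.
              branch 1.1.1.1 (add !T):
                !(U && T): β-rule — branch into !U  //  !T.
                  branch 1.1.1.1.1 (add !U):
                    ○ open, literals {Q=T, R=F, S=T, T=F, U=F}.
                  branch 1.1.1.1.2 (add !T):
                    ○ open, literals {Q=T, R=F, S=T, T=F}.
              branch 1.1.1.2 (add !U):
                !(U && T): β-rule — branch into !U  //  !T.
                  branch 1.1.1.2.1 (add !U):
                    ○ open, literals {Q=T, R=F, S=T, T=F, U=F}.
                  branch 1.1.1.2.2 (add !T):
                    ○ open, literals {Q=T, R=F, S=T, T=F, U=F}.
          branch 1.1.2 (add R):
            !(T && U): β-rule — branch into !T  //  !U.
              branch 1.1.2.1 (add !T):
                !(U && T): β-rule — branch into !U  //  !T.
                  branch 1.1.2.1.1 (add !U):
                    ○ open, literals {Q=T, R=T, S=T, T=F, U=F}.
                  branch 1.1.2.1.2 (add !T):
                    ○ open, literals {Q=T, R=T, S=T, T=F}.
              branch 1.1.2.2 (add !U):
                !(U && T): β-rule — branch into !U  //  !T.
                  branch 1.1.2.2.1 (add !U):
                    ○ open, literals {Q=T, R=T, S=T, U=F}.
                  branch 1.1.2.2.2 (add !T):
                    ○ open, literals {Q=T, R=T, S=T, T=F, U=F}.
      branch 1.2 (add !Q, (U && T)):
        (U && T): α-rule — add U, T.
        (!(!T && !R) -> R): β-rule — branch into !!(!T && !R)  //  R.
          branch 1.2.1 (add !!(!T && !R)):
            !!(!T && !R): α-rule — add !T, !R.
            × closes — contains both T and !T.
          branch 1.2.2 (add R):
            !(T && U): β-rule — branch into !T  //  !U.
              branch 1.2.2.1 (add !T):
                × closes — contains both T and !T.
              branch 1.2.2.2 (add !U):
                × closes — contains both U and !U.
  branch 2 (add P):
    !(Q == (U && T)): β-rule — branch into Q, !(U && T)  //  !Q, (U && T).
      branch 2.1 (add Q, !(U && T)):
        !(U && T): β-rule — branch into !U  //  !T.
          branch 2.1.1 (add !U):
            ○ open, literals {P=T, Q=T, S=T, U=F}.
          branch 2.1.2 (add !T):
            ○ open, literals {P=T, Q=T, S=T, T=F}.
      branch 2.2 (add !Q, (U && T)):
        (U && T): α-rule — add U, T.
        ○ open, literals {P=T, Q=F, S=T, T=T, U=T}.
3 branches closed, 11 open.
An open branch gives a countermodel: Q=T, R=F, S=T, T=F, U=F (unmentioned atoms arbitrary); under it the original formula is false.

Not valid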